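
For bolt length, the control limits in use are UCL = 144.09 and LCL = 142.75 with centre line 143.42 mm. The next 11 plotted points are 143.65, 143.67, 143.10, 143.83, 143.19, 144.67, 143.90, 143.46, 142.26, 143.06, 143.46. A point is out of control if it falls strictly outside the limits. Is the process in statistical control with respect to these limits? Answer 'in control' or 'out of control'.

out of control

Compare each point to [142.75, 144.09]: sample 6 = 144.67 > UCL; sample 9 = 142.26 < LCL.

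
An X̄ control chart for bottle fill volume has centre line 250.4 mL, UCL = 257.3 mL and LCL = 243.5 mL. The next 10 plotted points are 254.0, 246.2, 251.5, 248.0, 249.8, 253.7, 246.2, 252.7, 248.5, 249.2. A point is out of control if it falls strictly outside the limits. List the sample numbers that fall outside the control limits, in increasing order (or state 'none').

none

All 10 points lie within [243.5, 257.3].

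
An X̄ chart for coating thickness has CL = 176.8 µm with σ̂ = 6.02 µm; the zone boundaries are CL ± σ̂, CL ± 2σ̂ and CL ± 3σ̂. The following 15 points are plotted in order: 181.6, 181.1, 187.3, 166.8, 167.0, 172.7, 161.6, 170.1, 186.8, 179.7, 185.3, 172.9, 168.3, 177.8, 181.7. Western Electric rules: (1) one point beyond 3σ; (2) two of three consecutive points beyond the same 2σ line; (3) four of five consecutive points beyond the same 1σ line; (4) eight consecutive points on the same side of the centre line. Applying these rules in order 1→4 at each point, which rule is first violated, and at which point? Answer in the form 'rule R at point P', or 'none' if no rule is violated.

rule 3 at point 8

Zone of each point (C = within 1σ̂, B = 1σ̂–2σ̂, A = 2σ̂–3σ̂, * = beyond 3σ̂; sign = side of CL): 1:+C, 2:+C, 3:+B, 4:-B, 5:-B, 6:-C, 7:-A, 8:-B, 9:+B, 10:+C, 11:+B, 12:-C, 13:-B, 14:+C, 15:+C
Rule 3 (four of five consecutive points beyond the same 1σ limit) is satisfied at point 8.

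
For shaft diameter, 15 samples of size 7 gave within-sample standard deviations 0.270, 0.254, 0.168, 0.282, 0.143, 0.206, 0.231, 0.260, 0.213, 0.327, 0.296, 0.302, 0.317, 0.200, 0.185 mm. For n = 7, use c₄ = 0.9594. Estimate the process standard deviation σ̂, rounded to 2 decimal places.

s̄ = (0.270 + 0.254 + 0.168 + 0.282 + 0.143 + 0.206 + 0.231 + 0.260 + 0.213 + 0.327 + 0.296 + 0.302 + 0.317 + 0.200 + 0.185) / 15 = 0.2436
σ̂ = s̄ / c₄ = 0.2436 / 0.9594 = 0.2539

0.25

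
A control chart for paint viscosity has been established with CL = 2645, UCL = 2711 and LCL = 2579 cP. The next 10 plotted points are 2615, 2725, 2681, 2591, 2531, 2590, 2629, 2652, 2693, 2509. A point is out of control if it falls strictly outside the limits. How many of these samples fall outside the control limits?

3

Compare each point to [2579, 2711]: sample 2 = 2725 > UCL; sample 5 = 2531 < LCL; sample 10 = 2509 < LCL.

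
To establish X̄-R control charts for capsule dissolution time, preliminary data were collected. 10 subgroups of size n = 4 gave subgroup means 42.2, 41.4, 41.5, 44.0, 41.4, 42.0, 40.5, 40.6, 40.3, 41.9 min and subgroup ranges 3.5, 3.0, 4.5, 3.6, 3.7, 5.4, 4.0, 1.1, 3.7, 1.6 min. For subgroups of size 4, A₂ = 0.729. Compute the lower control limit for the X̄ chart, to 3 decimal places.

39.094

X̄̄ = (42.2 + 41.4 + 41.5 + 44.0 + 41.4 + 42.0 + 40.5 + 40.6 + 40.3 + 41.9) / 10 = 415.8000 / 10 = 41.5800
R̄ = (3.5 + 3.0 + 4.5 + 3.6 + 3.7 + 5.4 + 4.0 + 1.1 + 3.7 + 1.6) / 10 = 34.1000 / 10 = 3.4100
LCL = X̄̄ − A₂·R̄ = 41.5800 − 0.729 × 3.4100 = 39.0941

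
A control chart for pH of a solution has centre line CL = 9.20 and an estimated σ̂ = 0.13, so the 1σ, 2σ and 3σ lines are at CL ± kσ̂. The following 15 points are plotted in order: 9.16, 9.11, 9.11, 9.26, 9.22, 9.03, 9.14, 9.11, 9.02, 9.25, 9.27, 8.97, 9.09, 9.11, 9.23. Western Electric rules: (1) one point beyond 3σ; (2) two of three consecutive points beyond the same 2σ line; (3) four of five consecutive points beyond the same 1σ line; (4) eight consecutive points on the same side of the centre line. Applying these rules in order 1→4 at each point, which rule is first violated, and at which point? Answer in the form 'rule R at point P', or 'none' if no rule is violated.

Zone of each point (C = within 1σ̂, B = 1σ̂–2σ̂, A = 2σ̂–3σ̂, * = beyond 3σ̂; sign = side of CL): 1:-C, 2:-C, 3:-C, 4:+C, 5:+C, 6:-B, 7:-C, 8:-C, 9:-B, 10:+C, 11:+C, 12:-B, 13:-C, 14:-C, 15:+C
No rule fires across all 15 points.

none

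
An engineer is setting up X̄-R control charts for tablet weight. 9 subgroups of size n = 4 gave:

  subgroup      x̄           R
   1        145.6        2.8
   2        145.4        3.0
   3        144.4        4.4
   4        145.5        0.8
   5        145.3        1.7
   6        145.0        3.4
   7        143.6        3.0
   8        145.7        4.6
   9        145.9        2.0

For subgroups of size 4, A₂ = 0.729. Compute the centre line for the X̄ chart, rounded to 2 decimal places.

X̄̄ = (145.6 + 145.4 + 144.4 + 145.5 + 145.3 + 145.0 + 143.6 + 145.7 + 145.9) / 9 = 1306.4000 / 9 = 145.1556
CL = X̄̄ = 145.1556

145.16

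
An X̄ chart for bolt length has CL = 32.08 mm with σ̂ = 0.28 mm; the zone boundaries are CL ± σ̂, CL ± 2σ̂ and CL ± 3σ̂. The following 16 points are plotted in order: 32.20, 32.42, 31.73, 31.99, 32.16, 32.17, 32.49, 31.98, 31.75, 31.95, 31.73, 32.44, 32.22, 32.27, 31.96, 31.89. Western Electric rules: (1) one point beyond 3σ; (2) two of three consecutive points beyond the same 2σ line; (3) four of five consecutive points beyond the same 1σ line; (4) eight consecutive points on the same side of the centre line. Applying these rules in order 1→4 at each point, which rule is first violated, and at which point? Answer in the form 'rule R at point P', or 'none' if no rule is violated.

Zone of each point (C = within 1σ̂, B = 1σ̂–2σ̂, A = 2σ̂–3σ̂, * = beyond 3σ̂; sign = side of CL): 1:+C, 2:+B, 3:-B, 4:-C, 5:+C, 6:+C, 7:+B, 8:-C, 9:-B, 10:-C, 11:-B, 12:+B, 13:+C, 14:+C, 15:-C, 16:-C
No rule fires across all 16 points.

none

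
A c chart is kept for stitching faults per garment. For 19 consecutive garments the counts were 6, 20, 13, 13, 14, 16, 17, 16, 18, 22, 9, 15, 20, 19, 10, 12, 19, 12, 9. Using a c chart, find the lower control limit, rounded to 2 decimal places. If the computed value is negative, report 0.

c̄ = (6 + 20 + 13 + 13 + 14 + 16 + 17 + 16 + 18 + 22 + 9 + 15 + 20 + 19 + 10 + 12 + 19 + 12 + 9) / 19 = 280 / 19 = 14.7368
LCL = c̄ − 3√c̄ = 14.7368 − 3 × 3.8389 = 3.2203

3.22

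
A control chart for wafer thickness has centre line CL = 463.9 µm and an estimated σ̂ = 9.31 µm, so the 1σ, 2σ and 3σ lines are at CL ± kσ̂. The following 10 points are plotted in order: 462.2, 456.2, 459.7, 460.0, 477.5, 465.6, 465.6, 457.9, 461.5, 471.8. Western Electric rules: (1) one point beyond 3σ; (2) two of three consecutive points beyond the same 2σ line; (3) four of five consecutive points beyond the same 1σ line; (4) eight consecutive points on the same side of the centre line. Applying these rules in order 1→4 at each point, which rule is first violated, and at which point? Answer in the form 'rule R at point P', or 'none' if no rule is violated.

none

Zone of each point (C = within 1σ̂, B = 1σ̂–2σ̂, A = 2σ̂–3σ̂, * = beyond 3σ̂; sign = side of CL): 1:-C, 2:-C, 3:-C, 4:-C, 5:+B, 6:+C, 7:+C, 8:-C, 9:-C, 10:+C
No rule fires across all 10 points.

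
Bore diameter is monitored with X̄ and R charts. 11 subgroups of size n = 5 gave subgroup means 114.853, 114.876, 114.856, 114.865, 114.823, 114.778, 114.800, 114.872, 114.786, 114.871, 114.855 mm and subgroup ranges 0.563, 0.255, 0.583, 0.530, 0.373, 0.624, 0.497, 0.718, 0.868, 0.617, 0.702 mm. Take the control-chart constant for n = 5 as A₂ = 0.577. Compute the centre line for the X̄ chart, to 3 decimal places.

114.840

X̄̄ = (114.853 + 114.876 + 114.856 + 114.865 + 114.823 + 114.778 + 114.800 + 114.872 + 114.786 + 114.871 + 114.855) / 11 = 1263.2350 / 11 = 114.8395
CL = X̄̄ = 114.8395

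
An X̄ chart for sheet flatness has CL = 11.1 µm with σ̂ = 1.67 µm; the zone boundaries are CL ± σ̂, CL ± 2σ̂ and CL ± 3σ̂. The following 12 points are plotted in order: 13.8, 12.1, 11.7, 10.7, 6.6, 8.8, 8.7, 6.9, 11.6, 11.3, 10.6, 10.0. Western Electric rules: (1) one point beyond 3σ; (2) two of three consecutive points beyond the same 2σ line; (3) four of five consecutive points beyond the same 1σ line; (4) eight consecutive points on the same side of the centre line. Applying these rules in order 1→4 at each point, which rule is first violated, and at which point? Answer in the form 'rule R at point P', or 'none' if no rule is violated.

rule 3 at point 8

Zone of each point (C = within 1σ̂, B = 1σ̂–2σ̂, A = 2σ̂–3σ̂, * = beyond 3σ̂; sign = side of CL): 1:+B, 2:+C, 3:+C, 4:-C, 5:-A, 6:-B, 7:-B, 8:-A, 9:+C, 10:+C, 11:-C, 12:-C
Rule 3 (four of five consecutive points beyond the same 1σ limit) is satisfied at point 8.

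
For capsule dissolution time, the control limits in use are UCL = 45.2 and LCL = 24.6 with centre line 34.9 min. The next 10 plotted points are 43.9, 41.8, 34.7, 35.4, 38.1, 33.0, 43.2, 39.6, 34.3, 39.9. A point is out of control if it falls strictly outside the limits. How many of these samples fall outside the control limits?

All 10 points lie within [24.6, 45.2].

0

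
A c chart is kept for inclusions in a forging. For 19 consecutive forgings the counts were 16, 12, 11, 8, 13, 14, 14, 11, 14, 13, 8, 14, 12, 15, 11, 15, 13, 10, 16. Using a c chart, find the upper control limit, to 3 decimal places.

c̄ = (16 + 12 + 11 + 8 + 13 + 14 + 14 + 11 + 14 + 13 + 8 + 14 + 12 + 15 + 11 + 15 + 13 + 10 + 16) / 19 = 240 / 19 = 12.6316
UCL = c̄ + 3√c̄ = 12.6316 + 3 × √12.6316 = 12.6316 + 3 × 3.5541 = 23.2939

23.294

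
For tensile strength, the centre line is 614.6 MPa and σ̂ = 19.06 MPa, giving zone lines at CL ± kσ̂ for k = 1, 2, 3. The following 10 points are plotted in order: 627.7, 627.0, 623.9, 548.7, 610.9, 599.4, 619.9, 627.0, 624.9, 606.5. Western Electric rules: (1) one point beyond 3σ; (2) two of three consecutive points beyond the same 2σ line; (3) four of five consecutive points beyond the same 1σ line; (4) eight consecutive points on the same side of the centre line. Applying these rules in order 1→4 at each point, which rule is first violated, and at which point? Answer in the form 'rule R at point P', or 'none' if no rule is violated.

Zone of each point (C = within 1σ̂, B = 1σ̂–2σ̂, A = 2σ̂–3σ̂, * = beyond 3σ̂; sign = side of CL): 1:+C, 2:+C, 3:+C, 4:-*, 5:-C, 6:-C, 7:+C, 8:+C, 9:+C, 10:-C
Rule 1 (one point beyond the 3σ limits) is satisfied at point 4.

rule 1 at point 4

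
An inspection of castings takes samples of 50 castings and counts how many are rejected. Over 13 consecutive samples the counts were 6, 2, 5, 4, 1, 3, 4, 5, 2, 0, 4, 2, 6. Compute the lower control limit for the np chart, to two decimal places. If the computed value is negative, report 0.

0.00

p̄ = Σdᵢ / (k·n) = 44 / (13 × 50) = 0.06769
LCL = np̄ − 3·√(np̄(1−p̄)) = 3.3846 − 3 × 1.7764 = -1.9445 → 0 (negative, so LCL = 0)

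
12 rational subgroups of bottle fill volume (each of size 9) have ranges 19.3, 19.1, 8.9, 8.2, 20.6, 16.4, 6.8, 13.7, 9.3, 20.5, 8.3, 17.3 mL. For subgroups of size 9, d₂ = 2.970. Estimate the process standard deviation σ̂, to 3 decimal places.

R̄ = (19.3 + 19.1 + 8.9 + 8.2 + 20.6 + 16.4 + 6.8 + 13.7 + 9.3 + 20.5 + 8.3 + 17.3) / 12 = 14.0333
σ̂ = R̄ / d₂ = 14.0333 / 2.970 = 4.7250

4.725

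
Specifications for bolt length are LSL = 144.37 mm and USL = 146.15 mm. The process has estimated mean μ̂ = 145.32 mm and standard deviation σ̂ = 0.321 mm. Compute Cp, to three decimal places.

Cp = (USL − LSL) / (6σ̂) = (146.15 − 144.37) / (6 × 0.321) = 1.7800 / 1.9260 = 0.9242

0.924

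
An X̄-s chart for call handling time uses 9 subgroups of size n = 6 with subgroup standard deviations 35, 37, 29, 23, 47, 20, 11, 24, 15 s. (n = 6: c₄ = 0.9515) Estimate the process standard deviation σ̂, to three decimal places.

s̄ = (35 + 37 + 29 + 23 + 47 + 20 + 11 + 24 + 15) / 9 = 26.7778
σ̂ = s̄ / c₄ = 26.7778 / 0.9515 = 28.1427

28.143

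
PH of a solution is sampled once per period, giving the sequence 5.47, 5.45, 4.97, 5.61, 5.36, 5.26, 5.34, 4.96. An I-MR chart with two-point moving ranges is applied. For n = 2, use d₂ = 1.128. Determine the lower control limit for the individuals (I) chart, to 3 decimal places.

4.562

X̄ = (5.47 + 5.45 + 4.97 + 5.61 + 5.36 + 5.26 + 5.34 + 4.96) / 8 = 5.3025
Moving ranges: 0.02, 0.48, 0.64, 0.25, 0.10, 0.08, 0.38; M̄R̄ = 1.9500 / 7 = 0.2786
LCL = X̄ − 3·M̄R̄/d₂ = 5.3025 − 3 × 0.2786 / 1.128 = 4.5616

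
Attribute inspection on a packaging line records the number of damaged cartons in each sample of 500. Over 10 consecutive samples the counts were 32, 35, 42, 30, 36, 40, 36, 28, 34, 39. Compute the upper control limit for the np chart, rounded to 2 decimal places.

p̄ = Σdᵢ / (k·n) = 352 / (10 × 500) = 0.07040
UCL = np̄ + 3·√(np̄(1−p̄)) = 35.2000 + 3 × √(35.2000×0.92960) = 35.2000 + 3 × 5.7203 = 52.3609

52.36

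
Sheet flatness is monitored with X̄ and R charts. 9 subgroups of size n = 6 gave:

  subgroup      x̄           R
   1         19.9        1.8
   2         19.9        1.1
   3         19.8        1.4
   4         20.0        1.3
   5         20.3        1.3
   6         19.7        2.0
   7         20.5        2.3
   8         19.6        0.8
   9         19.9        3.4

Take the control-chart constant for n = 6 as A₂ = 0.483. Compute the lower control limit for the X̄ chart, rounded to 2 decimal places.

19.13

X̄̄ = (19.9 + 19.9 + 19.8 + 20.0 + 20.3 + 19.7 + 20.5 + 19.6 + 19.9) / 9 = 179.6000 / 9 = 19.9556
R̄ = (1.8 + 1.1 + 1.4 + 1.3 + 1.3 + 2.0 + 2.3 + 0.8 + 3.4) / 9 = 15.4000 / 9 = 1.7111
LCL = X̄̄ − A₂·R̄ = 19.9556 − 0.483 × 1.7111 = 19.1291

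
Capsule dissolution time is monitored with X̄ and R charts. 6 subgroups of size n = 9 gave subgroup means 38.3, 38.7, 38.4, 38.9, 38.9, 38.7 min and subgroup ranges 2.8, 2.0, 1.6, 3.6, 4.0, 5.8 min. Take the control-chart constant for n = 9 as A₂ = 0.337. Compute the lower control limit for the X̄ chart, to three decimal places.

37.538

X̄̄ = (38.3 + 38.7 + 38.4 + 38.9 + 38.9 + 38.7) / 6 = 231.9000 / 6 = 38.6500
R̄ = (2.8 + 2.0 + 1.6 + 3.6 + 4.0 + 5.8) / 6 = 19.8000 / 6 = 3.3000
LCL = X̄̄ − A₂·R̄ = 38.6500 − 0.337 × 3.3000 = 37.5379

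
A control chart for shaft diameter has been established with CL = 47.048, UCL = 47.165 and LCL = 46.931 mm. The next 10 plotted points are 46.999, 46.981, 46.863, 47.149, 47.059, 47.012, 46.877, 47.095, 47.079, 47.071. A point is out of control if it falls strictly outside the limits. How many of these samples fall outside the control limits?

Compare each point to [46.931, 47.165]: sample 3 = 46.863 < LCL; sample 7 = 46.877 < LCL.

2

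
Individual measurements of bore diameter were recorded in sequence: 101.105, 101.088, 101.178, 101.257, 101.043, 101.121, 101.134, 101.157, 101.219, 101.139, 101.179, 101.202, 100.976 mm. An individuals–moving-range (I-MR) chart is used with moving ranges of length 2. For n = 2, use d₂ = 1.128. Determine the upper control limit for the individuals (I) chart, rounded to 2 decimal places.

101.35

X̄ = (101.105 + 101.088 + 101.178 + 101.257 + 101.043 + 101.121 + 101.134 + 101.157 + 101.219 + 101.139 + 101.179 + 101.202 + 100.976) / 13 = 101.1383
Moving ranges: 0.017, 0.090, 0.079, 0.214, 0.078, 0.013, 0.023, 0.062, 0.080, 0.040, 0.023, 0.226; M̄R̄ = 0.9450 / 12 = 0.0788
UCL = X̄ + 3·M̄R̄/d₂ = 101.1383 + 3 × 0.0788 / 1.128 = 101.3477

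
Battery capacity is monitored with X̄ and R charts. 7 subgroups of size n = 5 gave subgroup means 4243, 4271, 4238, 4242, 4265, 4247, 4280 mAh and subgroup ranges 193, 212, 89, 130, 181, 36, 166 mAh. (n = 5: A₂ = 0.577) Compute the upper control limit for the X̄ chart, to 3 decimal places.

4338.148

X̄̄ = (4243 + 4271 + 4238 + 4242 + 4265 + 4247 + 4280) / 7 = 29786.0000 / 7 = 4255.1429
R̄ = (193 + 212 + 89 + 130 + 181 + 36 + 166) / 7 = 1007.0000 / 7 = 143.8571
UCL = X̄̄ + A₂·R̄ = 4255.1429 + 0.577 × 143.8571 = 4338.1484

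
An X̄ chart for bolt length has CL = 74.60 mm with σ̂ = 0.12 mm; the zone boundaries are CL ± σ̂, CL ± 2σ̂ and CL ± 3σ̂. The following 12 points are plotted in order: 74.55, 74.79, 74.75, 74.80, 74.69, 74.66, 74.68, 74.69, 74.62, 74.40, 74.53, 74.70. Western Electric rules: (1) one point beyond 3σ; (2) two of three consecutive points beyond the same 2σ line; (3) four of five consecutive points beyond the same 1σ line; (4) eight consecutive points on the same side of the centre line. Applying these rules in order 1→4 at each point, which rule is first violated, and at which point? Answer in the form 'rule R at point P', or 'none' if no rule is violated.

Zone of each point (C = within 1σ̂, B = 1σ̂–2σ̂, A = 2σ̂–3σ̂, * = beyond 3σ̂; sign = side of CL): 1:-C, 2:+B, 3:+B, 4:+B, 5:+C, 6:+C, 7:+C, 8:+C, 9:+C, 10:-B, 11:-C, 12:+C
Rule 4 (eight consecutive points on the same side of the centre line) is satisfied at point 9.

rule 4 at point 9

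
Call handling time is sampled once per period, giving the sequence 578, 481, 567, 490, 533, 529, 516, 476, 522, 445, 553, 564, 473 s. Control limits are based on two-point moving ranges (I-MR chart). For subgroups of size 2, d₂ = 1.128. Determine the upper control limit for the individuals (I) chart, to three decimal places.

671.052

X̄ = (578 + 481 + 567 + 490 + 533 + 529 + 516 + 476 + 522 + 445 + 553 + 564 + 473) / 13 = 517.4615
Moving ranges: 97, 86, 77, 43, 4, 13, 40, 46, 77, 108, 11, 91; M̄R̄ = 693.0000 / 12 = 57.7500
UCL = X̄ + 3·M̄R̄/d₂ = 517.4615 + 3 × 57.7500 / 1.128 = 671.0520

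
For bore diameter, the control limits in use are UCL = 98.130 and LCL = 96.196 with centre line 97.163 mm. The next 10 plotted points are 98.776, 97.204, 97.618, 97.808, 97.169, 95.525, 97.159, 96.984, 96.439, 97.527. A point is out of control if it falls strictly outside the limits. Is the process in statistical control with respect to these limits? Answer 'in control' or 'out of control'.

out of control

Compare each point to [96.196, 98.130]: sample 1 = 98.776 > UCL; sample 6 = 95.525 < LCL.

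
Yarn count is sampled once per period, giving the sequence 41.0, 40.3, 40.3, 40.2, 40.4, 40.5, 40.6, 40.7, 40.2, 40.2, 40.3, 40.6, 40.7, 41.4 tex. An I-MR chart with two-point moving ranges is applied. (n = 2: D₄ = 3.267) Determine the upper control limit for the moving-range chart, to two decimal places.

Moving ranges: 0.7, 0.0, 0.1, 0.2, 0.1, 0.1, 0.1, 0.5, 0.0, 0.1, 0.3, 0.1, 0.7; M̄R̄ = 3.0000 / 13 = 0.2308
UCL_MR = D₄·M̄R̄ = 3.267 × 0.2308 = 0.7539

0.75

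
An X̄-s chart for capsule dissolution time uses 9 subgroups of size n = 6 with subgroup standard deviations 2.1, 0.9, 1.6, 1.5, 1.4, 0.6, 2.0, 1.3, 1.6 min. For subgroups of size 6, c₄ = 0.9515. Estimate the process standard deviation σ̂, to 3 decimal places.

1.518

s̄ = (2.1 + 0.9 + 1.6 + 1.5 + 1.4 + 0.6 + 2.0 + 1.3 + 1.6) / 9 = 1.4444
σ̂ = s̄ / c₄ = 1.4444 / 0.9515 = 1.5181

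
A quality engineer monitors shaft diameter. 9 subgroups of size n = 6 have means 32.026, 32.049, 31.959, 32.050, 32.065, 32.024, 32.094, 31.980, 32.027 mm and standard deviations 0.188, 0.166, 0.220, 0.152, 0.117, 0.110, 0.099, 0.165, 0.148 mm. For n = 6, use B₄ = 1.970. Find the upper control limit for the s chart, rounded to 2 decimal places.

s̄ = (0.188 + 0.166 + 0.220 + 0.152 + 0.117 + 0.110 + 0.099 + 0.165 + 0.148) / 9 = 0.1517
UCL_s = B₄·s̄ = 1.970 × 0.1517 = 0.2988

0.30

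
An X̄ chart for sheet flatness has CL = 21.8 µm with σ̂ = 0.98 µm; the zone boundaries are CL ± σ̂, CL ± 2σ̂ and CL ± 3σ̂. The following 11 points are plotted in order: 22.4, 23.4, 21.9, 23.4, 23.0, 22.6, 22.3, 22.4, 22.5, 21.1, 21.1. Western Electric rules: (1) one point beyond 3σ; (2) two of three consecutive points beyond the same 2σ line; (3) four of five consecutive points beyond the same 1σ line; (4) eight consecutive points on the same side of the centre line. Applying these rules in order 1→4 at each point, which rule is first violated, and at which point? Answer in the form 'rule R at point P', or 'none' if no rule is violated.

rule 4 at point 8

Zone of each point (C = within 1σ̂, B = 1σ̂–2σ̂, A = 2σ̂–3σ̂, * = beyond 3σ̂; sign = side of CL): 1:+C, 2:+B, 3:+C, 4:+B, 5:+B, 6:+C, 7:+C, 8:+C, 9:+C, 10:-C, 11:-C
Rule 4 (eight consecutive points on the same side of the centre line) is satisfied at point 8.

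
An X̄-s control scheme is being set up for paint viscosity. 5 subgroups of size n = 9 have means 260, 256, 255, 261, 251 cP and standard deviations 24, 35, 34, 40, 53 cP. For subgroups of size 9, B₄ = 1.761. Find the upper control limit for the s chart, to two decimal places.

s̄ = (24 + 35 + 34 + 40 + 53) / 5 = 37.2000
UCL_s = B₄·s̄ = 1.761 × 37.2000 = 65.5092

65.51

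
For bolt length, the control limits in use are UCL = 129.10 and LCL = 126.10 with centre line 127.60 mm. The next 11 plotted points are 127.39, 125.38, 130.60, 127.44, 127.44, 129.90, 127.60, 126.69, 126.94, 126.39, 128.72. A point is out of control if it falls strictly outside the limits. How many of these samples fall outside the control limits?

3

Compare each point to [126.10, 129.10]: sample 2 = 125.38 < LCL; sample 3 = 130.60 > UCL; sample 6 = 129.90 > UCL.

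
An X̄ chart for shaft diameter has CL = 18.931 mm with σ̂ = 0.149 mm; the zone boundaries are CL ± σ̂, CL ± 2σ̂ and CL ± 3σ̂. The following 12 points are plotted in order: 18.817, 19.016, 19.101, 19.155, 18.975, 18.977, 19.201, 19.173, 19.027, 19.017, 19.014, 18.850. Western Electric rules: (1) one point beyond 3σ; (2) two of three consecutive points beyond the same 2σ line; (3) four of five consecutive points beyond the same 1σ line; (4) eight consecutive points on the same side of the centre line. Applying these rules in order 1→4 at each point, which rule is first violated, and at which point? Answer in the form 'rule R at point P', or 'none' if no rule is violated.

Zone of each point (C = within 1σ̂, B = 1σ̂–2σ̂, A = 2σ̂–3σ̂, * = beyond 3σ̂; sign = side of CL): 1:-C, 2:+C, 3:+B, 4:+B, 5:+C, 6:+C, 7:+B, 8:+B, 9:+C, 10:+C, 11:+C, 12:-C
Rule 4 (eight consecutive points on the same side of the centre line) is satisfied at point 9.

rule 4 at point 9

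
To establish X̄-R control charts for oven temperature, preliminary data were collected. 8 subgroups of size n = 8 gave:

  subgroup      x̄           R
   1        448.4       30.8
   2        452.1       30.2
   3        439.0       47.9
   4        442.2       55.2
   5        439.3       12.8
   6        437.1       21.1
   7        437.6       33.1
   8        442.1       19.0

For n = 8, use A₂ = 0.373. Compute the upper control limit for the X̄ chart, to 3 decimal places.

453.886

X̄̄ = (448.4 + 452.1 + 439.0 + 442.2 + 439.3 + 437.1 + 437.6 + 442.1) / 8 = 3537.8000 / 8 = 442.2250
R̄ = (30.8 + 30.2 + 47.9 + 55.2 + 12.8 + 21.1 + 33.1 + 19.0) / 8 = 250.1000 / 8 = 31.2625
UCL = X̄̄ + A₂·R̄ = 442.2250 + 0.373 × 31.2625 = 453.8859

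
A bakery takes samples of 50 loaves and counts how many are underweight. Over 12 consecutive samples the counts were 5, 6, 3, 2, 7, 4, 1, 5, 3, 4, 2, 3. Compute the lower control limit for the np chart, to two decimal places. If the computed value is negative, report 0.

0.00

p̄ = Σdᵢ / (k·n) = 45 / (12 × 50) = 0.07500
LCL = np̄ − 3·√(np̄(1−p̄)) = 3.7500 − 3 × 1.8625 = -1.8374 → 0 (negative, so LCL = 0)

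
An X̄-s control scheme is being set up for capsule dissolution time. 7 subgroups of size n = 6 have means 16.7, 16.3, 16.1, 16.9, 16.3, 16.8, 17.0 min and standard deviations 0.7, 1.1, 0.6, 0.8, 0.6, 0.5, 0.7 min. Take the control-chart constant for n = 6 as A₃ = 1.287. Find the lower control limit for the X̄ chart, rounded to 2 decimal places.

15.67

X̄̄ = (16.7 + 16.3 + 16.1 + 16.9 + 16.3 + 16.8 + 17.0) / 7 = 16.5857
s̄ = (0.7 + 1.1 + 0.6 + 0.8 + 0.6 + 0.5 + 0.7) / 7 = 0.7143
LCL = X̄̄ − A₃·s̄ = 16.5857 − 1.287 × 0.7143 = 15.6664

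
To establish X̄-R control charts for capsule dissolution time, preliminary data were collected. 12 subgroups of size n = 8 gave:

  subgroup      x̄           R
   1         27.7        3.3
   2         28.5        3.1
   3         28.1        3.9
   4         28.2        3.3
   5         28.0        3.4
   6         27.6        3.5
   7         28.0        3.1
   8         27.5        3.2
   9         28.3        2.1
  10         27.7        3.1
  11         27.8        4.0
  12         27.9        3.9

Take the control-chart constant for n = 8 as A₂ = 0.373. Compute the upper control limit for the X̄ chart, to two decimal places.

29.18

X̄̄ = (27.7 + 28.5 + 28.1 + 28.2 + 28.0 + 27.6 + 28.0 + 27.5 + 28.3 + 27.7 + 27.8 + 27.9) / 12 = 335.3000 / 12 = 27.9417
R̄ = (3.3 + 3.1 + 3.9 + 3.3 + 3.4 + 3.5 + 3.1 + 3.2 + 2.1 + 3.1 + 4.0 + 3.9) / 12 = 39.9000 / 12 = 3.3250
UCL = X̄̄ + A₂·R̄ = 27.9417 + 0.373 × 3.3250 = 29.1819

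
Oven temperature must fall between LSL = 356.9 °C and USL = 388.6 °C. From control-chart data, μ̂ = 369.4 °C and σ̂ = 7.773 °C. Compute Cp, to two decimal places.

Cp = (USL − LSL) / (6σ̂) = (388.6 − 356.9) / (6 × 7.773) = 31.7000 / 46.6380 = 0.6797

0.68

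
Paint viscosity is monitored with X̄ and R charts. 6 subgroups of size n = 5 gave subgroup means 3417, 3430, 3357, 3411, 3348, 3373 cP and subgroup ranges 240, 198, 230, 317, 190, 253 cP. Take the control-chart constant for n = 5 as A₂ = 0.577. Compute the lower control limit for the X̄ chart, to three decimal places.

3252.007

X̄̄ = (3417 + 3430 + 3357 + 3411 + 3348 + 3373) / 6 = 20336.0000 / 6 = 3389.3333
R̄ = (240 + 198 + 230 + 317 + 190 + 253) / 6 = 1428.0000 / 6 = 238.0000
LCL = X̄̄ − A₂·R̄ = 3389.3333 − 0.577 × 238.0000 = 3252.0073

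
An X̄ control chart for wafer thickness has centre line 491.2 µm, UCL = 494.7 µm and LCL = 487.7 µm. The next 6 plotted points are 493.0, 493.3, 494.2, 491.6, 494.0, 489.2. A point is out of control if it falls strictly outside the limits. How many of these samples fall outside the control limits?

All 6 points lie within [487.7, 494.7].

0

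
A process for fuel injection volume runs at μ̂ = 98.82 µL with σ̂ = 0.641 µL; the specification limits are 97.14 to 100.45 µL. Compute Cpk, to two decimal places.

0.85

Cpu = (USL − μ̂) / (3σ̂) = (100.45 − 98.82) / (3 × 0.641) = 0.8476; Cpl = (μ̂ − LSL) / (3σ̂) = (98.82 − 97.14) / (3 × 0.641) = 0.8736; Cpk = min(Cpu, Cpl) = 0.8476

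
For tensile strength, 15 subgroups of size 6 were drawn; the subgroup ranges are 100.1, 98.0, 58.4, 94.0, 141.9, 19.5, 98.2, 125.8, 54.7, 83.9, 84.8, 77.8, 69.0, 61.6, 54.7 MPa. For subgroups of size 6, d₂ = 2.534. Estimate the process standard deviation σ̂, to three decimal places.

32.160

R̄ = (100.1 + 98.0 + 58.4 + 94.0 + 141.9 + 19.5 + 98.2 + 125.8 + 54.7 + 83.9 + 84.8 + 77.8 + 69.0 + 61.6 + 54.7) / 15 = 81.4933
σ̂ = R̄ / d₂ = 81.4933 / 2.534 = 32.1600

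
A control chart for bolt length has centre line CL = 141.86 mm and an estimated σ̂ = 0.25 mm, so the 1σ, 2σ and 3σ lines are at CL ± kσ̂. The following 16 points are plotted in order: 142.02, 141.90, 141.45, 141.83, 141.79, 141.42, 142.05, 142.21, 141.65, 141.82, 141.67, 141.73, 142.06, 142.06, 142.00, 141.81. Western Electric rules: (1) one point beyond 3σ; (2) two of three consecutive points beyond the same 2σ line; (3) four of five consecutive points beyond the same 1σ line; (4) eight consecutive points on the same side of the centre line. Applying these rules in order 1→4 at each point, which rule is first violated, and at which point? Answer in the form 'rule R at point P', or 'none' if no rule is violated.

none

Zone of each point (C = within 1σ̂, B = 1σ̂–2σ̂, A = 2σ̂–3σ̂, * = beyond 3σ̂; sign = side of CL): 1:+C, 2:+C, 3:-B, 4:-C, 5:-C, 6:-B, 7:+C, 8:+B, 9:-C, 10:-C, 11:-C, 12:-C, 13:+C, 14:+C, 15:+C, 16:-C
No rule fires across all 16 points.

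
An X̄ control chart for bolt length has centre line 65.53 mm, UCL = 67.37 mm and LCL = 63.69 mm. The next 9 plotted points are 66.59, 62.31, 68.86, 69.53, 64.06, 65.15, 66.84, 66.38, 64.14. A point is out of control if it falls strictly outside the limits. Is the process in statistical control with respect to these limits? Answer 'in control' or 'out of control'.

Compare each point to [63.69, 67.37]: sample 2 = 62.31 < LCL; sample 3 = 68.86 > UCL; sample 4 = 69.53 > UCL.

out of control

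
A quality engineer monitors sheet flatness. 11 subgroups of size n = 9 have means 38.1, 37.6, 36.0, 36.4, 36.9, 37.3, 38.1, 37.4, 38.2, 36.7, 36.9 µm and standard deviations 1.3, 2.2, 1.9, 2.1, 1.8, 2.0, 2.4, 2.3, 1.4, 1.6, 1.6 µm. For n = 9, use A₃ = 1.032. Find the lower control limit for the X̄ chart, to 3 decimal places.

X̄̄ = (38.1 + 37.6 + 36.0 + 36.4 + 36.9 + 37.3 + 38.1 + 37.4 + 38.2 + 36.7 + 36.9) / 11 = 37.2364
s̄ = (1.3 + 2.2 + 1.9 + 2.1 + 1.8 + 2.0 + 2.4 + 2.3 + 1.4 + 1.6 + 1.6) / 11 = 1.8727
LCL = X̄̄ − A₃·s̄ = 37.2364 − 1.032 × 1.8727 = 35.3037

35.304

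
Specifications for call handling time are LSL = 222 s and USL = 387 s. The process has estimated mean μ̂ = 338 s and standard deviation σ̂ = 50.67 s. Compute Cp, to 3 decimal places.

0.543

Cp = (USL − LSL) / (6σ̂) = (387 − 222) / (6 × 50.67) = 165.0000 / 304.0200 = 0.5427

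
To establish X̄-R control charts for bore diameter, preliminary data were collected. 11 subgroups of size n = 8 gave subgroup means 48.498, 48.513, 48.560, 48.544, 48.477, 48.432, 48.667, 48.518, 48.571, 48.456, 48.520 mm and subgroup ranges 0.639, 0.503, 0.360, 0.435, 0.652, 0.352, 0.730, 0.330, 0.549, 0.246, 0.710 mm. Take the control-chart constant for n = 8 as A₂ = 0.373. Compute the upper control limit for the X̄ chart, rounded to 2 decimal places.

X̄̄ = (48.498 + 48.513 + 48.560 + 48.544 + 48.477 + 48.432 + 48.667 + 48.518 + 48.571 + 48.456 + 48.520) / 11 = 533.7560 / 11 = 48.5233
R̄ = (0.639 + 0.503 + 0.360 + 0.435 + 0.652 + 0.352 + 0.730 + 0.330 + 0.549 + 0.246 + 0.710) / 11 = 5.5060 / 11 = 0.5005
UCL = X̄̄ + A₂·R̄ = 48.5233 + 0.373 × 0.5005 = 48.7100

48.71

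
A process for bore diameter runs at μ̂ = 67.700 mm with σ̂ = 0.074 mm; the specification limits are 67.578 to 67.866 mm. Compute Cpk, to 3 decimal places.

Cpu = (USL − μ̂) / (3σ̂) = (67.866 − 67.700) / (3 × 0.074) = 0.7477; Cpl = (μ̂ − LSL) / (3σ̂) = (67.700 − 67.578) / (3 × 0.074) = 0.5495; Cpk = min(Cpu, Cpl) = 0.5495

0.550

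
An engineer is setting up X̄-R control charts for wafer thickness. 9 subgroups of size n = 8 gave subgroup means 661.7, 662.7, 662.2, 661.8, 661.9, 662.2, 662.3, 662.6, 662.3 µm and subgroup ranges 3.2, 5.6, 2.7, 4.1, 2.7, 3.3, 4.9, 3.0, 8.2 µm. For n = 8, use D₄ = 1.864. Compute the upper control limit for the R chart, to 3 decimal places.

7.808

R̄ = (3.2 + 5.6 + 2.7 + 4.1 + 2.7 + 3.3 + 4.9 + 3.0 + 8.2) / 9 = 37.7000 / 9 = 4.1889
UCL_R = D₄·R̄ = 1.864 × 4.1889 = 7.8081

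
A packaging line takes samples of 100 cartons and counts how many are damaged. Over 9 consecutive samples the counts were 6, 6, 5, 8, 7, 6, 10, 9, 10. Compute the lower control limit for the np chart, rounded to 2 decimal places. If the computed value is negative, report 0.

p̄ = Σdᵢ / (k·n) = 67 / (9 × 100) = 0.07444
LCL = np̄ − 3·√(np̄(1−p̄)) = 7.4444 − 3 × 2.6249 = -0.4303 → 0 (negative, so LCL = 0)

0.00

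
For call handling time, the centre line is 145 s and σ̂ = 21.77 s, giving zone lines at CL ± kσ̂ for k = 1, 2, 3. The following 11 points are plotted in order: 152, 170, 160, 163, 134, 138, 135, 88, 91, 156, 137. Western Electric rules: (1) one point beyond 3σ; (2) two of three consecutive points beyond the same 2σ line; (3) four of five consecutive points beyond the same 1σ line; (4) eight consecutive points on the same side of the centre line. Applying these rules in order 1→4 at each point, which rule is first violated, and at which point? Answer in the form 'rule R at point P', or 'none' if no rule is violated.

rule 2 at point 9

Zone of each point (C = within 1σ̂, B = 1σ̂–2σ̂, A = 2σ̂–3σ̂, * = beyond 3σ̂; sign = side of CL): 1:+C, 2:+B, 3:+C, 4:+C, 5:-C, 6:-C, 7:-C, 8:-A, 9:-A, 10:+C, 11:-C
Rule 2 (two of three consecutive points beyond the same 2σ limit) is satisfied at point 9.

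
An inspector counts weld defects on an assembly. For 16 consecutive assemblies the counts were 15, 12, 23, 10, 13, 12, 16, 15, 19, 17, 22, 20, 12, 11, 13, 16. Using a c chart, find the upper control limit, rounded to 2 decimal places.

c̄ = (15 + 12 + 23 + 10 + 13 + 12 + 16 + 15 + 19 + 17 + 22 + 20 + 12 + 11 + 13 + 16) / 16 = 246 / 16 = 15.3750
UCL = c̄ + 3√c̄ = 15.3750 + 3 × √15.3750 = 15.3750 + 3 × 3.9211 = 27.1383

27.14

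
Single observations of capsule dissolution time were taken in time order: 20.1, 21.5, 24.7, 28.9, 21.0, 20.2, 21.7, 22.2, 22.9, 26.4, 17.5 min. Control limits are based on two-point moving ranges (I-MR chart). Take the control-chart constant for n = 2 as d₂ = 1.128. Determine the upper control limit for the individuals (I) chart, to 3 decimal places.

X̄ = (20.1 + 21.5 + 24.7 + 28.9 + 21.0 + 20.2 + 21.7 + 22.2 + 22.9 + 26.4 + 17.5) / 11 = 22.4636
Moving ranges: 1.4, 3.2, 4.2, 7.9, 0.8, 1.5, 0.5, 0.7, 3.5, 8.9; M̄R̄ = 32.6000 / 10 = 3.2600
UCL = X̄ + 3·M̄R̄/d₂ = 22.4636 + 3 × 3.2600 / 1.128 = 31.1338

31.134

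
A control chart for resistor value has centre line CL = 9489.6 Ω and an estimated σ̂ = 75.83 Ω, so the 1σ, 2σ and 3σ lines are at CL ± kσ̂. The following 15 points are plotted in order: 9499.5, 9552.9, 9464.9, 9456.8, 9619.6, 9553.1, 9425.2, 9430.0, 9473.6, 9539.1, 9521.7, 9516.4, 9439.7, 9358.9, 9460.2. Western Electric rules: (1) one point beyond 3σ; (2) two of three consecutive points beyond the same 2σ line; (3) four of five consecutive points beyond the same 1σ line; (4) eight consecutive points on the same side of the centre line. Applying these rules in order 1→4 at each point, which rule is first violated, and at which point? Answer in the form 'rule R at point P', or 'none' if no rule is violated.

Zone of each point (C = within 1σ̂, B = 1σ̂–2σ̂, A = 2σ̂–3σ̂, * = beyond 3σ̂; sign = side of CL): 1:+C, 2:+C, 3:-C, 4:-C, 5:+B, 6:+C, 7:-C, 8:-C, 9:-C, 10:+C, 11:+C, 12:+C, 13:-C, 14:-B, 15:-C
No rule fires across all 15 points.

none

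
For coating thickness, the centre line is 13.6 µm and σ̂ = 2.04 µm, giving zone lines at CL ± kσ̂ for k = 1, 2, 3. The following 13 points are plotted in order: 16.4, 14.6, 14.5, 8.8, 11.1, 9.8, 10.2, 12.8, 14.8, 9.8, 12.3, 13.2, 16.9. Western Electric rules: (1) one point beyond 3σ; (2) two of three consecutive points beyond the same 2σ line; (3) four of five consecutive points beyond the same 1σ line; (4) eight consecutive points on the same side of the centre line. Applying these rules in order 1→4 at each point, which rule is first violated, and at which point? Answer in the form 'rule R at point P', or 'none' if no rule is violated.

Zone of each point (C = within 1σ̂, B = 1σ̂–2σ̂, A = 2σ̂–3σ̂, * = beyond 3σ̂; sign = side of CL): 1:+B, 2:+C, 3:+C, 4:-A, 5:-B, 6:-B, 7:-B, 8:-C, 9:+C, 10:-B, 11:-C, 12:-C, 13:+B
Rule 3 (four of five consecutive points beyond the same 1σ limit) is satisfied at point 7.

rule 3 at point 7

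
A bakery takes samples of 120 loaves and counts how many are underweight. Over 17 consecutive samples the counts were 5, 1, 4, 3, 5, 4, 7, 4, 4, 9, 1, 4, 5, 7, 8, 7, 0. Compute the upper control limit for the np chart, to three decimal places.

10.890

p̄ = Σdᵢ / (k·n) = 78 / (17 × 120) = 0.03824
UCL = np̄ + 3·√(np̄(1−p̄)) = 4.5882 + 3 × √(4.5882×0.96176) = 4.5882 + 3 × 2.1007 = 10.8902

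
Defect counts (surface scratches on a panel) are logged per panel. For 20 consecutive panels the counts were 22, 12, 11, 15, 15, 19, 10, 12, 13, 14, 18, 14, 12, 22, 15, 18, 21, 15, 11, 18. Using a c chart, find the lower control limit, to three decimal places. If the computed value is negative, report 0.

c̄ = (22 + 12 + 11 + 15 + 15 + 19 + 10 + 12 + 13 + 14 + 18 + 14 + 12 + 22 + 15 + 18 + 21 + 15 + 11 + 18) / 20 = 307 / 20 = 15.3500
LCL = c̄ − 3√c̄ = 15.3500 − 3 × 3.9179 = 3.5963

3.596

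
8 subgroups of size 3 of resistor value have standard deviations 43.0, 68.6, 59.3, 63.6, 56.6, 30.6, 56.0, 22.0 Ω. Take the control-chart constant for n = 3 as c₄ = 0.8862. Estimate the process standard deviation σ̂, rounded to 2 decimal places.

56.38

s̄ = (43.0 + 68.6 + 59.3 + 63.6 + 56.6 + 30.6 + 56.0 + 22.0) / 8 = 49.9625
σ̂ = s̄ / c₄ = 49.9625 / 0.8862 = 56.3784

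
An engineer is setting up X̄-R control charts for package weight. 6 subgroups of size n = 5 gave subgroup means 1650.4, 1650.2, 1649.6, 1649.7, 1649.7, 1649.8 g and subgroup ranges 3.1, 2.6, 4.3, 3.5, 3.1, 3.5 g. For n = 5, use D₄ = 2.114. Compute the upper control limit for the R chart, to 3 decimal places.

7.082

R̄ = (3.1 + 2.6 + 4.3 + 3.5 + 3.1 + 3.5) / 6 = 20.1000 / 6 = 3.3500
UCL_R = D₄·R̄ = 2.114 × 3.3500 = 7.0819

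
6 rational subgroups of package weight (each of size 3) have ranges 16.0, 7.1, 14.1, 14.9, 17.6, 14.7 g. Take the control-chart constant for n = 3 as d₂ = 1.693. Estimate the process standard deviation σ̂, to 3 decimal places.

8.309

R̄ = (16.0 + 7.1 + 14.1 + 14.9 + 17.6 + 14.7) / 6 = 14.0667
σ̂ = R̄ / d₂ = 14.0667 / 1.693 = 8.3087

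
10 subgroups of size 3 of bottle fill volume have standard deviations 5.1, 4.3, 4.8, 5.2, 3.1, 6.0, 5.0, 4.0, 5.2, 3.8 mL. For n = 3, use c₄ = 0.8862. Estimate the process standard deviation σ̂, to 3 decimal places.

5.247

s̄ = (5.1 + 4.3 + 4.8 + 5.2 + 3.1 + 6.0 + 5.0 + 4.0 + 5.2 + 3.8) / 10 = 4.6500
σ̂ = s̄ / c₄ = 4.6500 / 0.8862 = 5.2471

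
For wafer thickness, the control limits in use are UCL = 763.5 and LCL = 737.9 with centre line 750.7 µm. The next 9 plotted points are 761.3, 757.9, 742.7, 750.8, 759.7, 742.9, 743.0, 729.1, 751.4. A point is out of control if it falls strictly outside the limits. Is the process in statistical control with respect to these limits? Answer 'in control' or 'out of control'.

out of control

Compare each point to [737.9, 763.5]: sample 8 = 729.1 < LCL.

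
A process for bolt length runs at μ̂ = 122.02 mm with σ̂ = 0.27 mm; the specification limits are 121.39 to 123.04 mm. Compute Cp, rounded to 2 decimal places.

1.02

Cp = (USL − LSL) / (6σ̂) = (123.04 − 121.39) / (6 × 0.27) = 1.6500 / 1.6200 = 1.0185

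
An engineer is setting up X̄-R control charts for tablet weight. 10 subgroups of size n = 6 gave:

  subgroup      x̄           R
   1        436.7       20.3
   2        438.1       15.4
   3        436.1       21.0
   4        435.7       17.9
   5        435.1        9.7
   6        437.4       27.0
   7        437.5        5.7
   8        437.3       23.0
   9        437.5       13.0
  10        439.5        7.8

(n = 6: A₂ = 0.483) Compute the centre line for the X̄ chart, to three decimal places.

X̄̄ = (436.7 + 438.1 + 436.1 + 435.7 + 435.1 + 437.4 + 437.5 + 437.3 + 437.5 + 439.5) / 10 = 4370.9000 / 10 = 437.0900
CL = X̄̄ = 437.0900

437.090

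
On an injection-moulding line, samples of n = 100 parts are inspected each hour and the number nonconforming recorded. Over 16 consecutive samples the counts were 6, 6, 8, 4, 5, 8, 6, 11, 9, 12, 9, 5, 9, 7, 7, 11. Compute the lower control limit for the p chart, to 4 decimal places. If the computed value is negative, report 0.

p̄ = Σdᵢ / (k·n) = 123 / (16 × 100) = 0.07687
LCL = p̄ − 3·√(p̄(1−p̄)/n) = 0.07687 − 3 × 0.02664 = -0.00304 → 0 (negative, so LCL = 0)

0.0000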